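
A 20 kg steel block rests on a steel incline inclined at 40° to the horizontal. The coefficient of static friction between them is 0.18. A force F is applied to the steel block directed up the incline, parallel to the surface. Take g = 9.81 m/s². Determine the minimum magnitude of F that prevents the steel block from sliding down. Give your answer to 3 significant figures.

99.1 N

The normal force is N = mg cos 40° = 150.298 N. With F at its minimum the steel block is on the verge of sliding down, so static friction is at its maximum μ_s N = 0.18 × 150.298 = 27.054 N and acts up the slope.
Equilibrium along the incline: F + μ_s N = mg sin 40°, so F = 126.115 − 27.054 = 99.061 N.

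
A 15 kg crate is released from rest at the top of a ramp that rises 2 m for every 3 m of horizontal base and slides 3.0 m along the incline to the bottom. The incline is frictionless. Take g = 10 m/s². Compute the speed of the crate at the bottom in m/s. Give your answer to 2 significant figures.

5.8 m/s

The weight component along the incline is mg sin 33.69° = 83.205 N and the normal force is N = mg cos 33.69° = 124.808 N.
With no friction, a = g sin 33.69° = 5.5470 m/s².
Starting from rest over a distance of 3.0 m, v² = 2aL = 2 × 5.5470 × 3.0 = 33.2820, so v = 5.7691 m/s.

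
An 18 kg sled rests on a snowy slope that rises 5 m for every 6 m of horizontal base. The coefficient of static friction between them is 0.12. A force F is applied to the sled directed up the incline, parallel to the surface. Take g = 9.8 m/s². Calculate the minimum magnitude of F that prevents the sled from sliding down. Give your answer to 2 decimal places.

The normal force is N = mg cos 39.81° = 135.514 N. With F at its minimum the sled is on the verge of sliding down, so static friction is at its maximum μ_s N = 0.12 × 135.514 = 16.262 N and acts up the slope.
Equilibrium along the incline: F + μ_s N = mg sin 39.81°, so F = 112.929 − 16.262 = 96.667 N.

96.67 N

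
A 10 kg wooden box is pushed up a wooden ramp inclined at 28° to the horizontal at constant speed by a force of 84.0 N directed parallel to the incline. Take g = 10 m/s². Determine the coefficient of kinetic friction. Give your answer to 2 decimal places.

0.42

At constant speed ΣF = 0 along the incline. The applied 84.0 N acts up the slope; the weight component mg sin 28° = 46.947 N and kinetic friction μN both act down the slope.
So 84.0 = 46.947 + μ × 88.295, giving μ = (84.0 − 46.947) / 88.295 = 0.4197.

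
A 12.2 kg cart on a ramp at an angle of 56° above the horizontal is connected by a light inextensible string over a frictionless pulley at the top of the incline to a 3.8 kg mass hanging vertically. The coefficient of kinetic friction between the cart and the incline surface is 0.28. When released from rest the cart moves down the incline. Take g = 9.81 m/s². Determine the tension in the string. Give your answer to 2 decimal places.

For the cart on the incline: the weight component along the slope is m₁g sin 56° = 12.2 × 9.81 × 0.8290 = 99.216 N and the normal force is N = m₁g cos 56° = 66.925 N.
Kinetic friction opposes the cart's motion down the incline: f = μN = 0.28 × 66.925 = 18.739 N acting up the slope.
Newton's second law for the cart (down-slope positive): 99.216 − 18.739 − T = 12.2 a. For the hanging mass (upward positive): T − 3.8 × 9.81 = 3.8 a.
Adding the two equations eliminates T: 43.199 = 16 a, so a = 2.6999 m/s².
Then from the hanging mass's equation, T = 3.8 × (9.81 + 2.6999) = 47.538 N.

47.54 N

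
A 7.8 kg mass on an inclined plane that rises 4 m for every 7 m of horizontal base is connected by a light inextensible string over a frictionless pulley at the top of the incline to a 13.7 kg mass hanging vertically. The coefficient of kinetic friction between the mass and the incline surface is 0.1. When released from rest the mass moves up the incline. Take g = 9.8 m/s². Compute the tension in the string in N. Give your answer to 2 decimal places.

77.10 N

For the mass on the incline: the weight component along the slope is m₁g sin 29.74° = 7.8 × 9.8 × 0.4961 = 37.922 N and the normal force is N = m₁g cos 29.74° = 66.369 N.
Kinetic friction opposes the mass's motion up the incline: f = μN = 0.1 × 66.369 = 6.637 N acting down the slope.
Newton's second law for the mass (up-slope positive): T − 37.922 − 6.637 = 7.8 a. For the hanging mass (downward positive): 13.7 × 9.8 − T = 13.7 a.
Adding the two equations eliminates T: 89.701 = 21.5 a, so a = 4.1721 m/s².
Then from the hanging mass's equation, T = 13.7 × (9.8 − 4.1721) = 77.102 N.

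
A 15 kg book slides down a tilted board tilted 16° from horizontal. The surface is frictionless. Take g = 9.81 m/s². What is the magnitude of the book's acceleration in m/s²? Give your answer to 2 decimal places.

2.70 m/s²

Resolving the weight along the incline: the component pulling the book down the slope is mg sin 16° = 15 × 9.81 × 0.2756 = 40.555 N, and the normal force is N = mg cos 16° = 15 × 9.81 × 0.9613 = 141.455 N.
With no friction the net force along the incline is 40.555 N, so a = g sin 16° = 40.555 / 15 = 2.7037 m/s².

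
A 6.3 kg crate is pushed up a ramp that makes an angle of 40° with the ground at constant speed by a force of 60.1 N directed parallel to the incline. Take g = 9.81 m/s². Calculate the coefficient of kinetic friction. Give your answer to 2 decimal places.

0.43

At constant speed ΣF = 0 along the incline. The applied 60.1 N acts up the slope; the weight component mg sin 40° = 39.726 N and kinetic friction μN both act down the slope.
So 60.1 = 39.726 + μ × 47.344, giving μ = (60.1 − 39.726) / 47.344 = 0.4303.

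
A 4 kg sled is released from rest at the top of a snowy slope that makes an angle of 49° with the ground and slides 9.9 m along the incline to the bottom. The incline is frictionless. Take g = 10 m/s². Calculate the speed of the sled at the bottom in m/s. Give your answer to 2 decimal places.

12.22 m/s

The weight component along the incline is mg sin 49° = 30.188 N and the normal force is N = mg cos 49° = 26.242 N.
With no friction, a = g sin 49° = 7.5471 m/s².
Starting from rest over a distance of 9.9 m, v² = 2aL = 2 × 7.5471 × 9.9 = 149.4326, so v = 12.2243 m/s.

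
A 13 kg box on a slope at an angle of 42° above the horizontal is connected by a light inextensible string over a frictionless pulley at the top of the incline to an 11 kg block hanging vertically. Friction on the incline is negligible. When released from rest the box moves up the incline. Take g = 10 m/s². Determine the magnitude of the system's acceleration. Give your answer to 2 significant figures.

0.96 m/s²

For the box on the incline: the weight component along the slope is m₁g sin 42° = 13 × 10 × 0.6691 = 86.983 N and the normal force is N = m₁g cos 42° = 96.609 N.
Newton's second law for the box (up-slope positive): T − 86.983 = 13 a. For the hanging block (downward positive): 11 × 10 − T = 11 a.
Adding the two equations eliminates T: 23.017 = 24 a, so a = 0.9590 m/s².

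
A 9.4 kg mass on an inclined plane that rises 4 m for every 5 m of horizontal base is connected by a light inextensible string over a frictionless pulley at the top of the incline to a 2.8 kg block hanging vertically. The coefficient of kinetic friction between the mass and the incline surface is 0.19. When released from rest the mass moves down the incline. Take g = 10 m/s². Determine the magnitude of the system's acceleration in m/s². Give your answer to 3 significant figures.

1.38 m/s²

For the mass on the incline: the weight component along the slope is m₁g sin 38.66° = 9.4 × 10 × 0.6247 = 58.722 N and the normal force is N = m₁g cos 38.66° = 73.402 N.
Kinetic friction opposes the mass's motion down the incline: f = μN = 0.19 × 73.402 = 13.946 N acting up the slope.
Newton's second law for the mass (down-slope positive): 58.722 − 13.946 − T = 9.4 a. For the hanging block (upward positive): T − 2.8 × 10 = 2.8 a.
Adding the two equations eliminates T: 16.776 = 12.2 a, so a = 1.3751 m/s².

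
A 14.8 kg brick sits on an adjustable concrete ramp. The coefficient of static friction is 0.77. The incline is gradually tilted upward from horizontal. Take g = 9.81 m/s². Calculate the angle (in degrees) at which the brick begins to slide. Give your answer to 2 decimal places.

At the threshold of sliding, static friction is at its maximum μ_s N and exactly balances the weight component along the incline: mg sin θ = μ_s mg cos θ.
Hence tan θ = μ_s = 0.77, so θ = arctan(0.77) = 37.5963°.

37.60°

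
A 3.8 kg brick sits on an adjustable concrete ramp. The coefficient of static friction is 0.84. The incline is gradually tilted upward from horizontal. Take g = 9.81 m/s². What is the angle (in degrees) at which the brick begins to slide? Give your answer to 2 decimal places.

At the threshold of sliding, static friction is at its maximum μ_s N and exactly balances the weight component along the incline: mg sin θ = μ_s mg cos θ.
Hence tan θ = μ_s = 0.84, so θ = arctan(0.84) = 40.0303°.

40.03°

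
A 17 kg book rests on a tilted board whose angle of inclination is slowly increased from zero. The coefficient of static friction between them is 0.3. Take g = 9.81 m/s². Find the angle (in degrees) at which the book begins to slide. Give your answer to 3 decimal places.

16.699°

At the threshold of sliding, static friction is at its maximum μ_s N and exactly balances the weight component along the incline: mg sin θ = μ_s mg cos θ.
Hence tan θ = μ_s = 0.3, so θ = arctan(0.3) = 16.6992°.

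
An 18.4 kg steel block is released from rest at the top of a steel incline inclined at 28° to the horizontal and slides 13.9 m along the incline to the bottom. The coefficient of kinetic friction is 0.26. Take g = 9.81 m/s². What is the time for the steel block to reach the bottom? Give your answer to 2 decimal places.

3.44 s

The weight component along the incline is mg sin 28° = 84.741 N and the normal force is N = mg cos 28° = 159.376 N.
Friction up the slope is f = μN = 0.26 × 159.376 = 41.438 N, so the net downslope force is 84.741 − 41.438 = 43.303 N and a = 43.303 / 18.4 = 2.3534 m/s².
Starting from rest, L = ½at², so t = √(2L/a) = √(2 × 13.9 / 2.3534) = 3.4370 s.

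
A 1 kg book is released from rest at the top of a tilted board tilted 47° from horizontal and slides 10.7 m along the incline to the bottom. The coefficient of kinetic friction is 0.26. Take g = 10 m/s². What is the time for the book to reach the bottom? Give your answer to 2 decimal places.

1.97 s

The weight component along the incline is mg sin 47° = 7.314 N and the normal force is N = mg cos 47° = 6.820 N.
Friction up the slope is f = μN = 0.26 × 6.820 = 1.773 N, so the net downslope force is 7.314 − 1.773 = 5.541 N and a = 5.541 / 1 = 5.5410 m/s².
Starting from rest, L = ½at², so t = √(2L/a) = √(2 × 10.7 / 5.5410) = 1.9652 s.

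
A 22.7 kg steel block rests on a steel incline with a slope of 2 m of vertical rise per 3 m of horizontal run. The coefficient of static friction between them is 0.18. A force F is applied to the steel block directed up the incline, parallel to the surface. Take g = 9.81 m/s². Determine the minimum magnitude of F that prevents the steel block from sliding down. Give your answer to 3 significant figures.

The normal force is N = mg cos 33.69° = 185.287 N. With F at its minimum the steel block is on the verge of sliding down, so static friction is at its maximum μ_s N = 0.18 × 185.287 = 33.352 N and acts up the slope.
Equilibrium along the incline: F + μ_s N = mg sin 33.69°, so F = 123.525 − 33.352 = 90.173 N.

90.2 N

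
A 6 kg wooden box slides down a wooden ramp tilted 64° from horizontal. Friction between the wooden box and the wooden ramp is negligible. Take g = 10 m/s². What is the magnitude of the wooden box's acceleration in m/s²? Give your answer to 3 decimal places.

Resolving the weight along the incline: the component pulling the wooden box down the slope is mg sin 64° = 6 × 10 × 0.8988 = 53.928 N, and the normal force is N = mg cos 64° = 6 × 10 × 0.4384 = 26.304 N.
With no friction the net force along the incline is 53.928 N, so a = g sin 64° = 53.928 / 6 = 8.9880 m/s².

8.988 m/s²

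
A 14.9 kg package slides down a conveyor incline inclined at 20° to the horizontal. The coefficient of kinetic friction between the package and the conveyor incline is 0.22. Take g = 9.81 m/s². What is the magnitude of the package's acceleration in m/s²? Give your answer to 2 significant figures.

Resolving the weight along the incline: the component pulling the package down the slope is mg sin 20° = 14.9 × 9.81 × 0.3420 = 49.990 N, and the normal force is N = mg cos 20° = 14.9 × 9.81 × 0.9397 = 137.355 N.
Kinetic friction acts up the slope with magnitude f = μN = 0.22 × 137.355 = 30.218 N.
Net force along the incline is 49.990 − 30.218 = 19.772 N, so a = 19.772 / 14.9 = 1.3270 m/s².

1.3 m/s²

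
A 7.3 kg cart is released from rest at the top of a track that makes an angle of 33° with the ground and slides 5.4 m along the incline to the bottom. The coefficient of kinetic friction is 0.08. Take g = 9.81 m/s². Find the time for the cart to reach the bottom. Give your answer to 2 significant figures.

The weight component along the incline is mg sin 33° = 39.003 N and the normal force is N = mg cos 33° = 60.060 N.
Friction up the slope is f = μN = 0.08 × 60.060 = 4.805 N, so the net downslope force is 39.003 − 4.805 = 34.198 N and a = 34.198 / 7.3 = 4.6847 m/s².
Starting from rest, L = ½at², so t = √(2L/a) = √(2 × 5.4 / 4.6847) = 1.5183 s.

1.5 s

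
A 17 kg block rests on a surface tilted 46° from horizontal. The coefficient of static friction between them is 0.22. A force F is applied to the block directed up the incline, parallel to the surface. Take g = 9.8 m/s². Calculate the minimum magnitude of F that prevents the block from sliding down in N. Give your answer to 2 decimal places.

The normal force is N = mg cos 46° = 115.730 N. With F at its minimum the block is on the verge of sliding down, so static friction is at its maximum μ_s N = 0.22 × 115.730 = 25.461 N and acts up the slope.
Equilibrium along the incline: F + μ_s N = mg sin 46°, so F = 119.842 − 25.461 = 94.381 N.

94.38 N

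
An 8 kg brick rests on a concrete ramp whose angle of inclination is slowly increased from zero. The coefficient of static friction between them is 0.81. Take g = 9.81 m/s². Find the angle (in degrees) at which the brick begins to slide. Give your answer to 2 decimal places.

39.01°

At the threshold of sliding, static friction is at its maximum μ_s N and exactly balances the weight component along the incline: mg sin θ = μ_s mg cos θ.
Hence tan θ = μ_s = 0.81, so θ = arctan(0.81) = 39.0075°.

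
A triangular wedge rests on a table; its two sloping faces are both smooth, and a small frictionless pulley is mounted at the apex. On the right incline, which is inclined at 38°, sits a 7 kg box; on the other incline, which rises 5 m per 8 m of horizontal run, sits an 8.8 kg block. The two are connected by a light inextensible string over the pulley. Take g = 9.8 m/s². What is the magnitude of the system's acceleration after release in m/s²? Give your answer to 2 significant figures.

Resolve each weight along its own incline: the 7 kg mass has component 7 × 9.8 × sin 38° = 42.234 N down its slope, and the 8.8 kg mass has 8.8 × 9.8 × sin 32.01° = 45.707 N down its slope.
The 8.8 kg side's 45.707 N exceeds the other side's 42.234 N, so that mass slides down and the 7 kg mass slides up. Taking that direction as positive, Newton's second law for the whole system gives 45.707 − 42.234 = (7 + 8.8) a, so a = 3.473 / 15.8 = 0.2198 m/s².

0.22 m/s²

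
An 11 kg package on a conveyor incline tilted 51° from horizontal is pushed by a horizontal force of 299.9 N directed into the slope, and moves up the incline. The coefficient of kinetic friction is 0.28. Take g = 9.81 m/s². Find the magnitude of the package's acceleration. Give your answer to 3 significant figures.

The horizontal push has components F cos 51° = 299.9 × 0.6293 = 188.727 N up the incline and F sin 51° = 299.9 × 0.7771 = 233.052 N pressing into the surface.
The normal force is therefore N = mg cos 51° + F sin 51° = 67.908 + 233.052 = 300.960 N, and kinetic friction down the slope is μN = 0.28 × 300.960 = 84.269 N.
Along the incline: F cos 51° − mg sin 51° − μN = ma, so 188.727 − 83.857 − 84.269 = 11 a, giving a = 1.8728 m/s².

1.87 m/s²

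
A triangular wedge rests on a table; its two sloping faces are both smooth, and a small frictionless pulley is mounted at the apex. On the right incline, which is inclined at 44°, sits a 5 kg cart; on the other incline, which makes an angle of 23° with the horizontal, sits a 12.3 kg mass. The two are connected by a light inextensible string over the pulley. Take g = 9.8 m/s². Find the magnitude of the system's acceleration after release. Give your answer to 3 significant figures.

0.755 m/s²

Resolve each weight along its own incline: the 5 kg mass has component 5 × 9.8 × sin 44° = 34.038 N down its slope, and the 12.3 kg mass has 12.3 × 9.8 × sin 23° = 47.099 N down its slope.
The 12.3 kg side's 47.099 N exceeds the other side's 34.038 N, so that mass slides down and the 5 kg mass slides up. Taking that direction as positive, Newton's second law for the whole system gives 47.099 − 34.038 = (5 + 12.3) a, so a = 13.061 / 17.3 = 0.7550 m/s².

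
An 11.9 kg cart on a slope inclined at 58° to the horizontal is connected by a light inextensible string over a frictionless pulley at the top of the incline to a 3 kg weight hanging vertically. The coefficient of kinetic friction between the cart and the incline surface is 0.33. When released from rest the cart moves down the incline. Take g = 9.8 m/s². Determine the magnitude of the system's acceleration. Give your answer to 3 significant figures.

3.30 m/s²

For the cart on the incline: the weight component along the slope is m₁g sin 58° = 11.9 × 9.8 × 0.8480 = 98.894 N and the normal force is N = m₁g cos 58° = 61.799 N.
Kinetic friction opposes the cart's motion down the incline: f = μN = 0.33 × 61.799 = 20.394 N acting up the slope.
Newton's second law for the cart (down-slope positive): 98.894 − 20.394 − T = 11.9 a. For the hanging weight (upward positive): T − 3 × 9.8 = 3 a.
Adding the two equations eliminates T: 49.100 = 14.9 a, so a = 3.2953 m/s².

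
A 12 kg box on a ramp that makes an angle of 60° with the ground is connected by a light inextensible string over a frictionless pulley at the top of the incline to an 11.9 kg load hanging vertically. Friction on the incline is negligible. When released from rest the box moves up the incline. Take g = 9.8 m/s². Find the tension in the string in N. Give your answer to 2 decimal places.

109.26 N

For the box on the incline: the weight component along the slope is m₁g sin 60° = 12 × 9.8 × 0.8660 = 101.842 N and the normal force is N = m₁g cos 60° = 58.800 N.
Newton's second law for the box (up-slope positive): T − 101.842 = 12 a. For the hanging load (downward positive): 11.9 × 9.8 − T = 11.9 a.
Adding the two equations eliminates T: 14.778 = 23.9 a, so a = 0.6183 m/s².
Then from the hanging load's equation, T = 11.9 × (9.8 − 0.6183) = 109.262 N.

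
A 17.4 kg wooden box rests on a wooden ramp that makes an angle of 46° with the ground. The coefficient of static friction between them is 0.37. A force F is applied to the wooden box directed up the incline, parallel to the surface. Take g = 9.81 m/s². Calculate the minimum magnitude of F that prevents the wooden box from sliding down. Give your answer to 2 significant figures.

The normal force is N = mg cos 46° = 118.574 N. With F at its minimum the wooden box is on the verge of sliding down, so static friction is at its maximum μ_s N = 0.37 × 118.574 = 43.872 N and acts up the slope.
Equilibrium along the incline: F + μ_s N = mg sin 46°, so F = 122.787 − 43.872 = 78.915 N.

79 N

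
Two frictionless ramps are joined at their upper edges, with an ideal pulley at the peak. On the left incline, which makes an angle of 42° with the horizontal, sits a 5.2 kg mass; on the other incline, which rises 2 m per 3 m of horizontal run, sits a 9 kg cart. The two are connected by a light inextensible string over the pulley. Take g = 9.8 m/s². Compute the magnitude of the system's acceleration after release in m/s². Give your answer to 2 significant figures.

1.0 m/s²

Resolve each weight along its own incline: the 5.2 kg mass has component 5.2 × 9.8 × sin 42° = 34.099 N down its slope, and the 9 kg mass has 9 × 9.8 × sin 33.69° = 48.925 N down its slope.
The 9 kg side's 48.925 N exceeds the other side's 34.099 N, so that mass slides down and the 5.2 kg mass slides up. Taking that direction as positive, Newton's second law for the whole system gives 48.925 − 34.099 = (5.2 + 9) a, so a = 14.826 / 14.2 = 1.0441 m/s².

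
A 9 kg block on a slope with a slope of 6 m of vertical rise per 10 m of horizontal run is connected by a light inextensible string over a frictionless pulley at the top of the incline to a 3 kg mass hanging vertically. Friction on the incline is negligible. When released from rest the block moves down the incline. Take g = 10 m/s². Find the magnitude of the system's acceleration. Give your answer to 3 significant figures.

1.36 m/s²

For the block on the incline: the weight component along the slope is m₁g sin 30.96° = 9 × 10 × 0.5145 = 46.305 N and the normal force is N = m₁g cos 30.96° = 77.174 N.
Newton's second law for the block (down-slope positive): 46.305 − T = 9 a. For the hanging mass (upward positive): T − 3 × 10 = 3 a.
Adding the two equations eliminates T: 16.305 = 12 a, so a = 1.3587 m/s².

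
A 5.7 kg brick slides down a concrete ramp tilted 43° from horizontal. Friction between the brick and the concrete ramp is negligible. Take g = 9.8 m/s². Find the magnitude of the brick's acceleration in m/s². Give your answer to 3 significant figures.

Resolving the weight along the incline: the component pulling the brick down the slope is mg sin 43° = 5.7 × 9.8 × 0.6820 = 38.097 N, and the normal force is N = mg cos 43° = 5.7 × 9.8 × 0.7314 = 40.856 N.
With no friction the net force along the incline is 38.097 N, so a = g sin 43° = 38.097 / 5.7 = 6.6837 m/s².

6.68 m/s²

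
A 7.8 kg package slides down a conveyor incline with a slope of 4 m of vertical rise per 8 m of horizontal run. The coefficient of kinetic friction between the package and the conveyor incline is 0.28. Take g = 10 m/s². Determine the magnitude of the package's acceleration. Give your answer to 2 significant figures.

2.0 m/s²

Resolving the weight along the incline: the component pulling the package down the slope is mg sin 26.57° = 7.8 × 10 × 0.4472 = 34.882 N, and the normal force is N = mg cos 26.57° = 7.8 × 10 × 0.8944 = 69.763 N.
Kinetic friction acts up the slope with magnitude f = μN = 0.28 × 69.763 = 19.534 N.
Net force along the incline is 34.882 − 19.534 = 15.348 N, so a = 15.348 / 7.8 = 1.9677 m/s².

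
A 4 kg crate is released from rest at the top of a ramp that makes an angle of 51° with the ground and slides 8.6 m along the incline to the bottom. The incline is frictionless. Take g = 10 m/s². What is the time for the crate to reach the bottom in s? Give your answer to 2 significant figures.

1.5 s

The weight component along the incline is mg sin 51° = 31.086 N and the normal force is N = mg cos 51° = 25.173 N.
With no friction, a = g sin 51° = 7.7715 m/s².
Starting from rest, L = ½at², so t = √(2L/a) = √(2 × 8.6 / 7.7715) = 1.4877 s.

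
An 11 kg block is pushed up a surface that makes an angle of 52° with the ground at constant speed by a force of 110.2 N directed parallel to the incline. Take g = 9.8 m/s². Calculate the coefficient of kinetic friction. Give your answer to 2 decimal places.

At constant speed ΣF = 0 along the incline. The applied 110.2 N acts up the slope; the weight component mg sin 52° = 84.948 N and kinetic friction μN both act down the slope.
So 110.2 = 84.948 + μ × 66.368, giving μ = (110.2 − 84.948) / 66.368 = 0.3805.

0.38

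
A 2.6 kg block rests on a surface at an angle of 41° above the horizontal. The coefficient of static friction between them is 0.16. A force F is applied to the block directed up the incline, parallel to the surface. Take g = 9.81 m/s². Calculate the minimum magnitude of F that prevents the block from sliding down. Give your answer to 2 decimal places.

13.65 N

The normal force is N = mg cos 41° = 19.250 N. With F at its minimum the block is on the verge of sliding down, so static friction is at its maximum μ_s N = 0.16 × 19.250 = 3.080 N and acts up the slope.
Equilibrium along the incline: F + μ_s N = mg sin 41°, so F = 16.733 − 3.080 = 13.653 N.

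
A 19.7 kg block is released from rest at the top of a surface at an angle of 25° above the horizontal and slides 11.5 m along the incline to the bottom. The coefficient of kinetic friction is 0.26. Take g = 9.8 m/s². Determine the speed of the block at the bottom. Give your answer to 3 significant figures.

The weight component along the incline is mg sin 25° = 81.591 N and the normal force is N = mg cos 25° = 174.972 N.
Friction up the slope is f = μN = 0.26 × 174.972 = 45.493 N, so the net downslope force is 81.591 − 45.493 = 36.098 N and a = 36.098 / 19.7 = 1.8324 m/s².
Starting from rest over a distance of 11.5 m, v² = 2aL = 2 × 1.8324 × 11.5 = 42.1452, so v = 6.4919 m/s.

6.49 m/s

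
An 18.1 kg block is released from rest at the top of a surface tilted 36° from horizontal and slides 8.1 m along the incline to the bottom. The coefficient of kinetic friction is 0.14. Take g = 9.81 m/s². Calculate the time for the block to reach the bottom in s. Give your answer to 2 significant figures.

The weight component along the incline is mg sin 36° = 104.368 N and the normal force is N = mg cos 36° = 143.650 N.
Friction up the slope is f = μN = 0.14 × 143.650 = 20.111 N, so the net downslope force is 104.368 − 20.111 = 84.257 N and a = 84.257 / 18.1 = 4.6551 m/s².
Starting from rest, L = ½at², so t = √(2L/a) = √(2 × 8.1 / 4.6551) = 1.8655 s.

1.9 s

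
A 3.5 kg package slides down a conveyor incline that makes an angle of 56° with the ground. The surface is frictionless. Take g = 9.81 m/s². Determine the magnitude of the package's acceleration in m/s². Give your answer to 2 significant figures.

Resolving the weight along the incline: the component pulling the package down the slope is mg sin 56° = 3.5 × 9.81 × 0.8290 = 28.464 N, and the normal force is N = mg cos 56° = 3.5 × 9.81 × 0.5592 = 19.200 N.
With no friction the net force along the incline is 28.464 N, so a = g sin 56° = 28.464 / 3.5 = 8.1326 m/s².

8.1 m/s²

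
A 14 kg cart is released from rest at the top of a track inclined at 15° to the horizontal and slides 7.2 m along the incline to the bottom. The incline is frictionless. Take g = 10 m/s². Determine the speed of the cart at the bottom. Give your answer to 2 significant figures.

6.1 m/s

The weight component along the incline is mg sin 15° = 36.235 N and the normal force is N = mg cos 15° = 135.230 N.
With no friction, a = g sin 15° = 2.5882 m/s².
Starting from rest over a distance of 7.2 m, v² = 2aL = 2 × 2.5882 × 7.2 = 37.2701, so v = 6.1049 m/s.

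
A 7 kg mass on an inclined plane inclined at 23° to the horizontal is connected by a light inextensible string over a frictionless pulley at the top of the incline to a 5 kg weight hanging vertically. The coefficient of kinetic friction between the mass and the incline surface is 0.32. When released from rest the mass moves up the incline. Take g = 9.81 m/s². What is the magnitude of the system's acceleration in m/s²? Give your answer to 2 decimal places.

For the mass on the incline: the weight component along the slope is m₁g sin 23° = 7 × 9.81 × 0.3907 = 26.829 N and the normal force is N = m₁g cos 23° = 63.211 N.
Kinetic friction opposes the mass's motion up the incline: f = μN = 0.32 × 63.211 = 20.228 N acting down the slope.
Newton's second law for the mass (up-slope positive): T − 26.829 − 20.228 = 7 a. For the hanging weight (downward positive): 5 × 9.81 − T = 5 a.
Adding the two equations eliminates T: 1.993 = 12 a, so a = 0.1661 m/s².

0.17 m/s²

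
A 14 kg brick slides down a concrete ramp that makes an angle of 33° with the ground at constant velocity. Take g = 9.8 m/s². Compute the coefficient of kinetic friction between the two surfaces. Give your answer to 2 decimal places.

At constant velocity the net force along the incline is zero: mg sin 33° = μ mg cos 33°.
So μ = tan 33° = 0.5446 / 0.8387 = 0.6493.

0.65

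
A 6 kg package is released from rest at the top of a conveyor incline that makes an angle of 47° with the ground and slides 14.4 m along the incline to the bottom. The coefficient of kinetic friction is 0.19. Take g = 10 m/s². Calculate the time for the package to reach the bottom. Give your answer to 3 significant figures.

The weight component along the incline is mg sin 47° = 43.881 N and the normal force is N = mg cos 47° = 40.920 N.
Friction up the slope is f = μN = 0.19 × 40.920 = 7.775 N, so the net downslope force is 43.881 − 7.775 = 36.106 N and a = 36.106 / 6 = 6.0177 m/s².
Starting from rest, L = ½at², so t = √(2L/a) = √(2 × 14.4 / 6.0177) = 2.1877 s.

2.19 s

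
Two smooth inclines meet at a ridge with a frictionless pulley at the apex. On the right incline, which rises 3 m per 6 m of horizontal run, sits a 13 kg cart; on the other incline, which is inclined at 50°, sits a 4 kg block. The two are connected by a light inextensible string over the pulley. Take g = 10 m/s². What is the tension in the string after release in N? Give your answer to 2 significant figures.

37 N

Resolve each weight along its own incline: the 13 kg mass has component 13 × 10 × sin 26.57° = 58.138 N down its slope, and the 4 kg mass has 4 × 10 × sin 50° = 30.642 N down its slope.
The 13 kg side's 58.138 N exceeds the other side's 30.642 N, so that mass slides down and the 4 kg mass slides up. Taking that direction as positive, Newton's second law for the whole system gives 58.138 − 30.642 = (13 + 4) a, so a = 27.496 / 17 = 1.6174 m/s².
For the 4 kg mass (up-slope positive): T − 30.642 = 4 × 1.6174, so T = 37.112 N.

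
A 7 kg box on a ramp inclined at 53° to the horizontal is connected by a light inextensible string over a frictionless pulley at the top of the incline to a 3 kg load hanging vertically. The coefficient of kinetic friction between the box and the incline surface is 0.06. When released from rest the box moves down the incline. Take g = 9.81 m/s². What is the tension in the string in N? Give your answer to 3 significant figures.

For the box on the incline: the weight component along the slope is m₁g sin 53° = 7 × 9.81 × 0.7986 = 54.840 N and the normal force is N = m₁g cos 53° = 41.327 N.
Kinetic friction opposes the box's motion down the incline: f = μN = 0.06 × 41.327 = 2.480 N acting up the slope.
Newton's second law for the box (down-slope positive): 54.840 − 2.480 − T = 7 a. For the hanging load (upward positive): T − 3 × 9.81 = 3 a.
Adding the two equations eliminates T: 22.930 = 10 a, so a = 2.2930 m/s².
Then from the hanging load's equation, T = 3 × (9.81 + 2.2930) = 36.309 N.

36.3 N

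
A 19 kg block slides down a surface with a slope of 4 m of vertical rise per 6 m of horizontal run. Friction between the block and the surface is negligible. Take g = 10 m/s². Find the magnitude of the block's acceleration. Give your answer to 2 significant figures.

Resolving the weight along the incline: the component pulling the block down the slope is mg sin 33.69° = 19 × 10 × 0.5547 = 105.393 N, and the normal force is N = mg cos 33.69° = 19 × 10 × 0.8321 = 158.099 N.
With no friction the net force along the incline is 105.393 N, so a = g sin 33.69° = 105.393 / 19 = 5.5470 m/s².

5.5 m/s²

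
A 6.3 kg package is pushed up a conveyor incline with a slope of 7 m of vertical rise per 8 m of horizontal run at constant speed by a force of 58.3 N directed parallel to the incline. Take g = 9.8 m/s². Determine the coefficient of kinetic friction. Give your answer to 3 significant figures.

At constant speed ΣF = 0 along the incline. The applied 58.3 N acts up the slope; the weight component mg sin 41.19° = 40.656 N and kinetic friction μN both act down the slope.
So 58.3 = 40.656 + μ × 46.464, giving μ = (58.3 − 40.656) / 46.464 = 0.3797.

0.380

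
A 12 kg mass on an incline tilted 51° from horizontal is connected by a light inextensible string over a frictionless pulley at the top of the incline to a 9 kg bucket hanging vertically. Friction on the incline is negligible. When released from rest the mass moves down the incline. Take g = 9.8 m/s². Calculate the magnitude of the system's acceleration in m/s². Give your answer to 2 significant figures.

0.15 m/s²

For the mass on the incline: the weight component along the slope is m₁g sin 51° = 12 × 9.8 × 0.7771 = 91.387 N and the normal force is N = m₁g cos 51° = 74.008 N.
Newton's second law for the mass (down-slope positive): 91.387 − T = 12 a. For the hanging bucket (upward positive): T − 9 × 9.8 = 9 a.
Adding the two equations eliminates T: 3.187 = 21 a, so a = 0.1518 m/s².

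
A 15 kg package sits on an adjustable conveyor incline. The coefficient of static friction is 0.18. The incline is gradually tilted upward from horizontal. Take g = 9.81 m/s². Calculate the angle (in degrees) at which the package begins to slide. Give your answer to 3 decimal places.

10.204°

At the threshold of sliding, static friction is at its maximum μ_s N and exactly balances the weight component along the incline: mg sin θ = μ_s mg cos θ.
Hence tan θ = μ_s = 0.18, so θ = arctan(0.18) = 10.2040°.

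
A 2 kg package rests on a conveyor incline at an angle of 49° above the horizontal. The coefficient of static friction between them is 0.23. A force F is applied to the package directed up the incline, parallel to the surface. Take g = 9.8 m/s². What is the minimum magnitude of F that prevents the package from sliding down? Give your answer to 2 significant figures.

12 N

The normal force is N = mg cos 49° = 12.859 N. With F at its minimum the package is on the verge of sliding down, so static friction is at its maximum μ_s N = 0.23 × 12.859 = 2.958 N and acts up the slope.
Equilibrium along the incline: F + μ_s N = mg sin 49°, so F = 14.792 − 2.958 = 11.834 N.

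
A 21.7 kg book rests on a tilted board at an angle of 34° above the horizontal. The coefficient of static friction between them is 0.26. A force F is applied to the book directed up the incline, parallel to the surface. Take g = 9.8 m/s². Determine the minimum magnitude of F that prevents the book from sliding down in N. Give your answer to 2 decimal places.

The normal force is N = mg cos 34° = 176.303 N. With F at its minimum the book is on the verge of sliding down, so static friction is at its maximum μ_s N = 0.26 × 176.303 = 45.839 N and acts up the slope.
Equilibrium along the incline: F + μ_s N = mg sin 34°, so F = 118.918 − 45.839 = 73.079 N.

73.08 N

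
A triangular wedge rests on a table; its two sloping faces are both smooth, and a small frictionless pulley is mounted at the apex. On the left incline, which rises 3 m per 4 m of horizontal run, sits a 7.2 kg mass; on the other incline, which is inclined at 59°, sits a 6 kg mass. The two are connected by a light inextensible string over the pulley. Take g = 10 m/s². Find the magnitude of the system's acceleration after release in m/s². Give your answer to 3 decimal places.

0.623 m/s²

Resolve each weight along its own incline: the 7.2 kg mass has component 7.2 × 10 × sin 36.87° = 43.200 N down its slope, and the 6 kg mass has 6 × 10 × sin 59° = 51.430 N down its slope.
The 6 kg side's 51.430 N exceeds the other side's 43.200 N, so that mass slides down and the 7.2 kg mass slides up. Taking that direction as positive, Newton's second law for the whole system gives 51.430 − 43.200 = (7.2 + 6) a, so a = 8.230 / 13.2 = 0.6235 m/s².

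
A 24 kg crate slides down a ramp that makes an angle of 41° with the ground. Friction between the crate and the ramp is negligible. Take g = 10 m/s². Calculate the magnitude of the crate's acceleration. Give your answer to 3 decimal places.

Resolving the weight along the incline: the component pulling the crate down the slope is mg sin 41° = 24 × 10 × 0.6561 = 157.464 N, and the normal force is N = mg cos 41° = 24 × 10 × 0.7547 = 181.128 N.
With no friction the net force along the incline is 157.464 N, so a = g sin 41° = 157.464 / 24 = 6.5610 m/s².

6.561 m/s²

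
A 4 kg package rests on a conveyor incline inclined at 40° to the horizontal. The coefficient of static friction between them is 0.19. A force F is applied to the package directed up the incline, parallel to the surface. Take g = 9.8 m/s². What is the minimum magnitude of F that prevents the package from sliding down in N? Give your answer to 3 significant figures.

19.5 N

The normal force is N = mg cos 40° = 30.029 N. With F at its minimum the package is on the verge of sliding down, so static friction is at its maximum μ_s N = 0.19 × 30.029 = 5.706 N and acts up the slope.
Equilibrium along the incline: F + μ_s N = mg sin 40°, so F = 25.197 − 5.706 = 19.491 N.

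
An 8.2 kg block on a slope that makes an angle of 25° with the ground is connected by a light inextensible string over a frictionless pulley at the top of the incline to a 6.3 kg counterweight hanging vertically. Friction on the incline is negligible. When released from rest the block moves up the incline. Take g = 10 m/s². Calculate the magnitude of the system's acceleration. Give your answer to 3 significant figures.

1.95 m/s²

For the block on the incline: the weight component along the slope is m₁g sin 25° = 8.2 × 10 × 0.4226 = 34.653 N and the normal force is N = m₁g cos 25° = 74.317 N.
Newton's second law for the block (up-slope positive): T − 34.653 = 8.2 a. For the hanging counterweight (downward positive): 6.3 × 10 − T = 6.3 a.
Adding the two equations eliminates T: 28.347 = 14.5 a, so a = 1.9550 m/s².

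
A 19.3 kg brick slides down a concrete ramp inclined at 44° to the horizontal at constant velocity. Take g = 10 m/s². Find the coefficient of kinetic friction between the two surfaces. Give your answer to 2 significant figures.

0.97

At constant velocity the net force along the incline is zero: mg sin 44° = μ mg cos 44°.
So μ = tan 44° = 0.6947 / 0.7193 = 0.9658.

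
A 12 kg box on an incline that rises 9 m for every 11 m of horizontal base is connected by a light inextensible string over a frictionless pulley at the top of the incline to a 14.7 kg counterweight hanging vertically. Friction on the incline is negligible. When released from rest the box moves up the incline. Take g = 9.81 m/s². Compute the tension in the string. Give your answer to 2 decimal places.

105.85 N

For the box on the incline: the weight component along the slope is m₁g sin 39.29° = 12 × 9.81 × 0.6332 = 74.540 N and the normal force is N = m₁g cos 39.29° = 91.110 N.
Newton's second law for the box (up-slope positive): T − 74.540 = 12 a. For the hanging counterweight (downward positive): 14.7 × 9.81 − T = 14.7 a.
Adding the two equations eliminates T: 69.667 = 26.7 a, so a = 2.6093 m/s².
Then from the hanging counterweight's equation, T = 14.7 × (9.81 − 2.6093) = 105.850 N.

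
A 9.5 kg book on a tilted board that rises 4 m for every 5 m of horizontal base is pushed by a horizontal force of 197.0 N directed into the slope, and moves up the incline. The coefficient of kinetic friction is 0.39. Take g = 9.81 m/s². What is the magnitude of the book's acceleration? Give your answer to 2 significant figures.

The horizontal push has components F cos 38.66° = 197.0 × 0.7809 = 153.837 N up the incline and F sin 38.66° = 197.0 × 0.6247 = 123.066 N pressing into the surface.
The normal force is therefore N = mg cos 38.66° + F sin 38.66° = 72.776 + 123.066 = 195.842 N, and kinetic friction down the slope is μN = 0.39 × 195.842 = 76.378 N.
Along the incline: F cos 38.66° − mg sin 38.66° − μN = ma, so 153.837 − 58.219 − 76.378 = 9.5 a, giving a = 2.0253 m/s².

2.0 m/s²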